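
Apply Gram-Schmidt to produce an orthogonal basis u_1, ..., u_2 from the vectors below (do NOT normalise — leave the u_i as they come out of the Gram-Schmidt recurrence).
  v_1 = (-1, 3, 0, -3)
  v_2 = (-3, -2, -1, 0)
Orthogonal basis:
  u_1 = (-1, 3, 0, -3)
  u_2 = (-60/19, -29/19, -1, -9/19)

Apply the Gram-Schmidt recurrence
  u_1 = v_1
  u_i = v_i − Σ_{j<i} ((v_i · u_j) / (u_j · u_j)) · u_j.

Step by step this gives:
  u_1 = (-1, 3, 0, -3)
  u_2 = (-60/19, -29/19, -1, -9/19)

Orthogonality check:
  u_2 · u_1 = 0 (should be 0)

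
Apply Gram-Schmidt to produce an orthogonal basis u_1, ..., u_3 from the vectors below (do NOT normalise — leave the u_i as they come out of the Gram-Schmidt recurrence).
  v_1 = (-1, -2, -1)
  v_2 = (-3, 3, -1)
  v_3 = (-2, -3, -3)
Orthogonal basis:
  u_1 = (-1, -2, -1)
  u_2 = (-10/3, 7/3, -4/3)
  u_3 = (1/2, 1/5, -9/10)

Apply the Gram-Schmidt recurrence
  u_1 = v_1
  u_i = v_i − Σ_{j<i} ((v_i · u_j) / (u_j · u_j)) · u_j.

Step by step this gives:
  u_1 = (-1, -2, -1)
  u_2 = (-10/3, 7/3, -4/3)
  u_3 = (1/2, 1/5, -9/10)

Orthogonality check:
  u_2 · u_1 = 0 (should be 0)
  u_3 · u_1 = 0 (should be 0)
  u_3 · u_2 = 0 (should be 0)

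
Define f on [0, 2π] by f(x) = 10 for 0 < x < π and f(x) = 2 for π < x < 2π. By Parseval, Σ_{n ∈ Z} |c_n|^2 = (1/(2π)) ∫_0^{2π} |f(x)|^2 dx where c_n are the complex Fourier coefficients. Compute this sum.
Σ |c_n|^2 = 52

Parseval equates the L^2 energy of f (normalised by 1/(2π)) with the ℓ^2 sum of its Fourier coefficients: (1/(2π)) ∫_0^{2π} |f|^2 = Σ |c_n|^2.
Compute the left side: (1/(2π)) [∫_0^π 10^2 dx + ∫_π^{2π} 2^2 dx] = (1/(2π)) · (100π + 4π) = (100 + 4)/2 = 52.
So Σ_{n ∈ Z} |c_n|^2 = 52.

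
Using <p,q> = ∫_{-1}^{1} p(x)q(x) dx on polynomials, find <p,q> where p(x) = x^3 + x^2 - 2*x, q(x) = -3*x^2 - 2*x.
<p,q> = 2/3

Expand the product: p(x)·q(x) = -3*x^5 - 5*x^4 + 4*x^3 + 4*x^2.
∫_{-1}^{1} of each monomial x^k gives [2/(k+1) if k even, 0 if k odd]. Integrating term-by-term (or equivalently evaluating the antiderivative F(x) = -x^6/2 - x^5 + x^4 + 4*x^3/3 at the endpoints):
  F(1) − F(−1) = 5/6 − (1/6) = 2/3.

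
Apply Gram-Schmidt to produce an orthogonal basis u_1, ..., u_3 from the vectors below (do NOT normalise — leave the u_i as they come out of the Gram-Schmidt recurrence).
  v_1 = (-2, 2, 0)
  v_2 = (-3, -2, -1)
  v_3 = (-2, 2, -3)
Orthogonal basis:
  u_1 = (-2, 2, 0)
  u_2 = (-5/2, -5/2, -1)
  u_3 = (5/9, 5/9, -25/9)

Apply the Gram-Schmidt recurrence
  u_1 = v_1
  u_i = v_i − Σ_{j<i} ((v_i · u_j) / (u_j · u_j)) · u_j.

Step by step this gives:
  u_1 = (-2, 2, 0)
  u_2 = (-5/2, -5/2, -1)
  u_3 = (5/9, 5/9, -25/9)

Orthogonality check:
  u_2 · u_1 = 0 (should be 0)
  u_3 · u_1 = 0 (should be 0)
  u_3 · u_2 = 0 (should be 0)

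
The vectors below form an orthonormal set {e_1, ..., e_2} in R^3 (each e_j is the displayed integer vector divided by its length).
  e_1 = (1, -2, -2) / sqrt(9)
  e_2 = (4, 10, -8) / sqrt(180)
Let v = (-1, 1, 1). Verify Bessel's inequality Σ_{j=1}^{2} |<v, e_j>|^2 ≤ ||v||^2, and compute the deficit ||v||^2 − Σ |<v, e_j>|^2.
Σ |<v, e_j>|^2 = 14/5; ||v||^2 = 3; deficit = 1/5

Write each e_j = u_j / sqrt(<u_j, u_j>) where u_j is the displayed integer vector. Then <v, e_j> = <v, u_j> / sqrt(<u_j, u_j>), so |<v, e_j>|^2 = <v, u_j>^2 / <u_j, u_j>.
Coefficients: <v, e_1> = -5/sqrt(9), <v, e_2> = -2/sqrt(180).
Square and sum: Σ |<v, e_j>|^2 = 14/5.
Compute ||v||^2 = v·v = 3.
Deficit = 3 − 14/5 = 1/5 ≥ 0, confirming Bessel's inequality. (The deficit equals ||v − Σ <v,e_j> e_j||^2, the squared distance from v to span{e_j}.)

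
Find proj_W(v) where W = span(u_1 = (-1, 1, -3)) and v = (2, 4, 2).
proj_W(v) = (4/11, -4/11, 12/11)

Set up U = [u_1 | ... | u_1] ∈ R^(3×1). The projector onto W = col(U) is P = U (U^T U)^(-1) U^T.
Compute U^T U =
  [11],
and U^T v = (-4).
Solve U^T U · c = U^T v for the coefficients: c = (-4/11). The projection is proj_W(v) = U c.
Check: (v - proj_W(v)) · u_1 = 0  (should be 0).
Result: proj_W(v) = (4/11, -4/11, 12/11).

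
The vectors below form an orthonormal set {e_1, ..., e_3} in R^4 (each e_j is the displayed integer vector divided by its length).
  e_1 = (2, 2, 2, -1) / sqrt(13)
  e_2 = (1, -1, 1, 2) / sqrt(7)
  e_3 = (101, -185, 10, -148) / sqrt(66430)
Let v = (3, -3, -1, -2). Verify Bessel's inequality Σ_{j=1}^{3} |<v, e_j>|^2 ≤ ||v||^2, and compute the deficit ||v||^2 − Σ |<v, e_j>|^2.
Σ |<v, e_j>|^2 = 7243/365; ||v||^2 = 23; deficit = 1152/365

Write each e_j = u_j / sqrt(<u_j, u_j>) where u_j is the displayed integer vector. Then <v, e_j> = <v, u_j> / sqrt(<u_j, u_j>), so |<v, e_j>|^2 = <v, u_j>^2 / <u_j, u_j>.
Coefficients: <v, e_1> = 0/sqrt(13), <v, e_2> = 1/sqrt(7), <v, e_3> = 1144/sqrt(66430).
Square and sum: Σ |<v, e_j>|^2 = 7243/365.
Compute ||v||^2 = v·v = 23.
Deficit = 23 − 7243/365 = 1152/365 ≥ 0, confirming Bessel's inequality. (The deficit equals ||v − Σ <v,e_j> e_j||^2, the squared distance from v to span{e_j}.)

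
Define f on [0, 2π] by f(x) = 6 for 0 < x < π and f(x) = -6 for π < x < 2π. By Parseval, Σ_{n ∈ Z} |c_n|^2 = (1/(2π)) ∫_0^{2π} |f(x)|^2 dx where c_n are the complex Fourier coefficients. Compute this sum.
Σ |c_n|^2 = 36

Parseval equates the L^2 energy of f (normalised by 1/(2π)) with the ℓ^2 sum of its Fourier coefficients: (1/(2π)) ∫_0^{2π} |f|^2 = Σ |c_n|^2.
Compute the left side: (1/(2π)) [∫_0^π 6^2 dx + ∫_π^{2π} (-6)^2 dx] = (1/(2π)) · (36π + 36π) = (36 + 36)/2 = 36.
So Σ_{n ∈ Z} |c_n|^2 = 36.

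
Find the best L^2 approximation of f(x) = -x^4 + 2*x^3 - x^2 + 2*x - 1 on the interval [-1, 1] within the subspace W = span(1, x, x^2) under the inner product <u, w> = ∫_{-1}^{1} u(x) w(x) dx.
g(x) = -13*x^2/7 + 16*x/5 - 32/35

The best approximation g ∈ W is the orthogonal projection of f onto W. Writing g = a_0 + a_1 x + a_2 x^2, the coefficients solve the normal equations G · a = b where
  G_{ij} = <φ_i, φ_j> and b_i = <f, φ_i>, with φ_0 = 1, φ_1 = x, φ_2 = x^2.
G =
  [2, 0, 2/3]
  [0, 2/3, 0]
  [2/3, 0, 2/5],
b = (-46/15, 32/15, -142/105).
Solving gives a_0 = -32/35, a_1 = 16/5, a_2 = -13/7, so
  g(x) = -13*x^2/7 + 16*x/5 - 32/35.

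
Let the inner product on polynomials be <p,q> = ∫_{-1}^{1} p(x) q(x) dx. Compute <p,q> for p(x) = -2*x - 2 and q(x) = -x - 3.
<p,q> = 40/3

Expand the product: p(x)·q(x) = 2*x^2 + 8*x + 6.
∫_{-1}^{1} of each monomial x^k gives [2/(k+1) if k even, 0 if k odd]. Integrating term-by-term (or equivalently evaluating the antiderivative F(x) = 2*x^3/3 + 4*x^2 + 6*x at the endpoints):
  F(1) − F(−1) = 32/3 − (-8/3) = 40/3.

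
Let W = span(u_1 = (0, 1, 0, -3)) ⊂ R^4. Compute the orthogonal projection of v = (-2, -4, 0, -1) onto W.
proj_W(v) = (0, -1/10, 0, 3/10)

Set up U = [u_1 | ... | u_1] ∈ R^(4×1). The projector onto W = col(U) is P = U (U^T U)^(-1) U^T.
Compute U^T U =
  [10],
and U^T v = (-1).
Solve U^T U · c = U^T v for the coefficients: c = (-1/10). The projection is proj_W(v) = U c.
Check: (v - proj_W(v)) · u_1 = 0  (should be 0).
Result: proj_W(v) = (0, -1/10, 0, 3/10).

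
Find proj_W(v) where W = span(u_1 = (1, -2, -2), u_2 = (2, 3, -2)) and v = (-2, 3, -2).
proj_W(v) = (94/153, 379/153, -26/153)

Set up U = [u_1 | ... | u_2] ∈ R^(3×2). The projector onto W = col(U) is P = U (U^T U)^(-1) U^T.
Compute U^T U =
  [9, 0]
  [0, 17],
and U^T v = (-4, 9).
Solve U^T U · c = U^T v for the coefficients: c = (-4/9, 9/17). The projection is proj_W(v) = U c.
Check: (v - proj_W(v)) · u_1 = 0  (should be 0).
Check: (v - proj_W(v)) · u_2 = 0  (should be 0).
Result: proj_W(v) = (94/153, 379/153, -26/153).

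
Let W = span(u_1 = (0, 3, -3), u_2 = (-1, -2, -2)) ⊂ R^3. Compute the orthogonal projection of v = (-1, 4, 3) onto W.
proj_W(v) = (13/9, 61/18, 43/18)

Set up U = [u_1 | ... | u_2] ∈ R^(3×2). The projector onto W = col(U) is P = U (U^T U)^(-1) U^T.
Compute U^T U =
  [18, 0]
  [0, 9],
and U^T v = (3, -13).
Solve U^T U · c = U^T v for the coefficients: c = (1/6, -13/9). The projection is proj_W(v) = U c.
Check: (v - proj_W(v)) · u_1 = 0  (should be 0).
Check: (v - proj_W(v)) · u_2 = 0  (should be 0).
Result: proj_W(v) = (13/9, 61/18, 43/18).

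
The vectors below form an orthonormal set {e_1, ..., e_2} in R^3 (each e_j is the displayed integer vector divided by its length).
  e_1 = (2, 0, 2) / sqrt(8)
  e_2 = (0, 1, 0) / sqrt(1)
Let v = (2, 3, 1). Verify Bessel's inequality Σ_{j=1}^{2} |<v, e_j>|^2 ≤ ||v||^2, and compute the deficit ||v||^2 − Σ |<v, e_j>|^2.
Σ |<v, e_j>|^2 = 27/2; ||v||^2 = 14; deficit = 1/2

Write each e_j = u_j / sqrt(<u_j, u_j>) where u_j is the displayed integer vector. Then <v, e_j> = <v, u_j> / sqrt(<u_j, u_j>), so |<v, e_j>|^2 = <v, u_j>^2 / <u_j, u_j>.
Coefficients: <v, e_1> = 6/sqrt(8), <v, e_2> = 3/sqrt(1).
Square and sum: Σ |<v, e_j>|^2 = 27/2.
Compute ||v||^2 = v·v = 14.
Deficit = 14 − 27/2 = 1/2 ≥ 0, confirming Bessel's inequality. (The deficit equals ||v − Σ <v,e_j> e_j||^2, the squared distance from v to span{e_j}.)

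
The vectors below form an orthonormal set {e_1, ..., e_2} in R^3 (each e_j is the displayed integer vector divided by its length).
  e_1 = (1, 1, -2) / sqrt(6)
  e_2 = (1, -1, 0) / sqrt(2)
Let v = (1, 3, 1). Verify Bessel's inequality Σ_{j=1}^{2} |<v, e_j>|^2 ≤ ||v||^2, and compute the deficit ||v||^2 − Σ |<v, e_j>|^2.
Σ |<v, e_j>|^2 = 8/3; ||v||^2 = 11; deficit = 25/3

Write each e_j = u_j / sqrt(<u_j, u_j>) where u_j is the displayed integer vector. Then <v, e_j> = <v, u_j> / sqrt(<u_j, u_j>), so |<v, e_j>|^2 = <v, u_j>^2 / <u_j, u_j>.
Coefficients: <v, e_1> = 2/sqrt(6), <v, e_2> = -2/sqrt(2).
Square and sum: Σ |<v, e_j>|^2 = 8/3.
Compute ||v||^2 = v·v = 11.
Deficit = 11 − 8/3 = 25/3 ≥ 0, confirming Bessel's inequality. (The deficit equals ||v − Σ <v,e_j> e_j||^2, the squared distance from v to span{e_j}.)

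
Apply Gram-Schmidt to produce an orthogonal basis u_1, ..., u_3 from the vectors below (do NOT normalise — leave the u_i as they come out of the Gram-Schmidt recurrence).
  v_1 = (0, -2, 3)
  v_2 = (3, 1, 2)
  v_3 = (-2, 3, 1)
Orthogonal basis:
  u_1 = (0, -2, 3)
  u_2 = (3, 21/13, 14/13)
  u_3 = (-329/166, 423/166, 141/83)

Apply the Gram-Schmidt recurrence
  u_1 = v_1
  u_i = v_i − Σ_{j<i} ((v_i · u_j) / (u_j · u_j)) · u_j.

Step by step this gives:
  u_1 = (0, -2, 3)
  u_2 = (3, 21/13, 14/13)
  u_3 = (-329/166, 423/166, 141/83)

Orthogonality check:
  u_2 · u_1 = 0 (should be 0)
  u_3 · u_1 = 0 (should be 0)
  u_3 · u_2 = 0 (should be 0)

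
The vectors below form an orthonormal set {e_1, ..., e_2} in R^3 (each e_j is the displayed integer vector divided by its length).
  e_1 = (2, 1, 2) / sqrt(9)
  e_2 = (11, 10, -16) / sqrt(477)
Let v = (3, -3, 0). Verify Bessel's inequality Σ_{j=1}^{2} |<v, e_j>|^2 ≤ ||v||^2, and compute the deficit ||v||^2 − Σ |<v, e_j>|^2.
Σ |<v, e_j>|^2 = 54/53; ||v||^2 = 18; deficit = 900/53

Write each e_j = u_j / sqrt(<u_j, u_j>) where u_j is the displayed integer vector. Then <v, e_j> = <v, u_j> / sqrt(<u_j, u_j>), so |<v, e_j>|^2 = <v, u_j>^2 / <u_j, u_j>.
Coefficients: <v, e_1> = 3/sqrt(9), <v, e_2> = 3/sqrt(477).
Square and sum: Σ |<v, e_j>|^2 = 54/53.
Compute ||v||^2 = v·v = 18.
Deficit = 18 − 54/53 = 900/53 ≥ 0, confirming Bessel's inequality. (The deficit equals ||v − Σ <v,e_j> e_j||^2, the squared distance from v to span{e_j}.)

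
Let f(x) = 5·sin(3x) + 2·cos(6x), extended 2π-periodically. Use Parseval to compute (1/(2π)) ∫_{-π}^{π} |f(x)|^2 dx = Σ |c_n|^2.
Σ |c_n|^2 = 29/2

Expand |f|^2 and use orthogonality of {sin(nx), cos(mx)} on [-π, π]:
  ∫_{-π}^{π} sin(nx)^2 dx = π, ∫ cos(mx)^2 dx = π, and cross terms integrate to 0.
So ∫_{-π}^{π} f(x)^2 dx = 5^2 · π + 2^2 · π = (25 + 4)π.
Divide by 2π: (25 + 4)/2 = 29/2.
By Parseval, this equals Σ |c_n|^2.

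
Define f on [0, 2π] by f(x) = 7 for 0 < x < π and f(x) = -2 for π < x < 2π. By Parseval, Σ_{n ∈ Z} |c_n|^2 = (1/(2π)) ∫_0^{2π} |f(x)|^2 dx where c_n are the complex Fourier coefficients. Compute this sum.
Σ |c_n|^2 = 53/2

Parseval equates the L^2 energy of f (normalised by 1/(2π)) with the ℓ^2 sum of its Fourier coefficients: (1/(2π)) ∫_0^{2π} |f|^2 = Σ |c_n|^2.
Compute the left side: (1/(2π)) [∫_0^π 7^2 dx + ∫_π^{2π} (-2)^2 dx] = (1/(2π)) · (49π + 4π) = (49 + 4)/2 = 53/2.
So Σ_{n ∈ Z} |c_n|^2 = 53/2.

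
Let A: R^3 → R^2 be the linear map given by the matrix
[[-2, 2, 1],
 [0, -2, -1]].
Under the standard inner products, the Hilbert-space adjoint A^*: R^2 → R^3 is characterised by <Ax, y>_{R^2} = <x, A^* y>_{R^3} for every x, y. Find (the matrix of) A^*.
A^* = A^T =
[[-2, 0],
 [2, -2],
 [1, -1]]

For real matrices with standard dot products, the defining identity <Ax, y> = <x, A^* y> gives (Ax)^T y = x^T (A^*) y, i.e. x^T A^T y = x^T (A^*) y. Since this holds for all x, y, we must have A^* = A^T. Therefore
A^* =
[[-2, 0],
 [2, -2],
 [1, -1]].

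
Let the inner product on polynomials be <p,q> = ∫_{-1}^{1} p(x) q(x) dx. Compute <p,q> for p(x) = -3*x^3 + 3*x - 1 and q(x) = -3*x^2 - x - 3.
<p,q> = 36/5

Expand the product: p(x)·q(x) = 9*x^5 + 3*x^4 - 8*x + 3.
∫_{-1}^{1} of each monomial x^k gives [2/(k+1) if k even, 0 if k odd]. Integrating term-by-term (or equivalently evaluating the antiderivative F(x) = 3*x^6/2 + 3*x^5/5 - 4*x^2 + 3*x at the endpoints):
  F(1) − F(−1) = 11/10 − (-61/10) = 36/5.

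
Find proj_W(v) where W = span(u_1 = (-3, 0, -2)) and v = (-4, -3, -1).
proj_W(v) = (-42/13, 0, -28/13)

Set up U = [u_1 | ... | u_1] ∈ R^(3×1). The projector onto W = col(U) is P = U (U^T U)^(-1) U^T.
Compute U^T U =
  [13],
and U^T v = (14).
Solve U^T U · c = U^T v for the coefficients: c = (14/13). The projection is proj_W(v) = U c.
Check: (v - proj_W(v)) · u_1 = 0  (should be 0).
Result: proj_W(v) = (-42/13, 0, -28/13).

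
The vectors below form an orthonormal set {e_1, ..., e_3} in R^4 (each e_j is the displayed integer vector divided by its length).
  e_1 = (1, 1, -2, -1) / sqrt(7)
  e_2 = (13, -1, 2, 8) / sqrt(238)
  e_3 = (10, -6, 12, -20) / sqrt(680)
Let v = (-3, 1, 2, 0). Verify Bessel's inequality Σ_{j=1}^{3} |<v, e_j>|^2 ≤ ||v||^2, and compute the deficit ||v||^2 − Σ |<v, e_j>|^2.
Σ |<v, e_j>|^2 = 54/5; ||v||^2 = 14; deficit = 16/5

Write each e_j = u_j / sqrt(<u_j, u_j>) where u_j is the displayed integer vector. Then <v, e_j> = <v, u_j> / sqrt(<u_j, u_j>), so |<v, e_j>|^2 = <v, u_j>^2 / <u_j, u_j>.
Coefficients: <v, e_1> = -6/sqrt(7), <v, e_2> = -36/sqrt(238), <v, e_3> = -12/sqrt(680).
Square and sum: Σ |<v, e_j>|^2 = 54/5.
Compute ||v||^2 = v·v = 14.
Deficit = 14 − 54/5 = 16/5 ≥ 0, confirming Bessel's inequality. (The deficit equals ||v − Σ <v,e_j> e_j||^2, the squared distance from v to span{e_j}.)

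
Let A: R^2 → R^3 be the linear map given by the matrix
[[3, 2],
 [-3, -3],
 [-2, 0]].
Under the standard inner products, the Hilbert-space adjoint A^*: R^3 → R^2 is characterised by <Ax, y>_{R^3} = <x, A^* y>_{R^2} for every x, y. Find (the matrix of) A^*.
A^* = A^T =
[[3, -3, -2],
 [2, -3, 0]]

For real matrices with standard dot products, the defining identity <Ax, y> = <x, A^* y> gives (Ax)^T y = x^T (A^*) y, i.e. x^T A^T y = x^T (A^*) y. Since this holds for all x, y, we must have A^* = A^T. Therefore
A^* =
[[3, -3, -2],
 [2, -3, 0]].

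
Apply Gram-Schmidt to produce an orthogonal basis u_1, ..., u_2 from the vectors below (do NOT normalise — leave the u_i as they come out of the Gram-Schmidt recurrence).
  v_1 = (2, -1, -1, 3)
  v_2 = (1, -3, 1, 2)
Orthogonal basis:
  u_1 = (2, -1, -1, 3)
  u_2 = (-1/3, -7/3, 5/3, 0)

Apply the Gram-Schmidt recurrence
  u_1 = v_1
  u_i = v_i − Σ_{j<i} ((v_i · u_j) / (u_j · u_j)) · u_j.

Step by step this gives:
  u_1 = (2, -1, -1, 3)
  u_2 = (-1/3, -7/3, 5/3, 0)

Orthogonality check:
  u_2 · u_1 = 0 (should be 0)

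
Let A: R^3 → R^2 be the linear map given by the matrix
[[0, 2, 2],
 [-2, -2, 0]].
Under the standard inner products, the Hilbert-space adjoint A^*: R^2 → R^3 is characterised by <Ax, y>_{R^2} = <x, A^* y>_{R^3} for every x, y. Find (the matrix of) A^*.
A^* = A^T =
[[0, -2],
 [2, -2],
 [2, 0]]

For real matrices with standard dot products, the defining identity <Ax, y> = <x, A^* y> gives (Ax)^T y = x^T (A^*) y, i.e. x^T A^T y = x^T (A^*) y. Since this holds for all x, y, we must have A^* = A^T. Therefore
A^* =
[[0, -2],
 [2, -2],
 [2, 0]].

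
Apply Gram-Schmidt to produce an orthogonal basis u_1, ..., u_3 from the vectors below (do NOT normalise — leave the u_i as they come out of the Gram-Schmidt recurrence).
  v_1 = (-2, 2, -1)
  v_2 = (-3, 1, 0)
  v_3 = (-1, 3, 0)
Orthogonal basis:
  u_1 = (-2, 2, -1)
  u_2 = (-11/9, -7/9, 8/9)
  u_3 = (4/13, 12/13, 16/13)

Apply the Gram-Schmidt recurrence
  u_1 = v_1
  u_i = v_i − Σ_{j<i} ((v_i · u_j) / (u_j · u_j)) · u_j.

Step by step this gives:
  u_1 = (-2, 2, -1)
  u_2 = (-11/9, -7/9, 8/9)
  u_3 = (4/13, 12/13, 16/13)

Orthogonality check:
  u_2 · u_1 = 0 (should be 0)
  u_3 · u_1 = 0 (should be 0)
  u_3 · u_2 = 0 (should be 0)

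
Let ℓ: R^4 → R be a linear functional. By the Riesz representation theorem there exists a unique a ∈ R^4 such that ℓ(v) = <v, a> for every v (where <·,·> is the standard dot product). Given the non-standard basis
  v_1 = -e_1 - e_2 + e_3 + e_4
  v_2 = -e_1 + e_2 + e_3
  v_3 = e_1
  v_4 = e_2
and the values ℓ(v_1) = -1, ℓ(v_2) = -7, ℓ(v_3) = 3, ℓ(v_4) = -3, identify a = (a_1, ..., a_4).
a = (3, -3, -1, 0)

Write a = (a_1, ..., a_4) in the standard basis. For each basis vector v_i, ℓ(v_i) = <v_i, a> is a linear equation in the a_j's. Collect the n equations into a matrix system V a = ℓ, where row i of V is v_i (expressed in the standard basis). Since V is invertible (lower-triangular with 1s on the diagonal, up to permutation), solve by back-substitution:
  V =
[[-1, -1, 1, 1],
 [-1, 1, 1, 0],
 [1, 0, 0, 0],
 [0, 1, 0, 0]]
  V a = (-1, -7, 3, -3)
Solving gives a = (3, -3, -1, 0).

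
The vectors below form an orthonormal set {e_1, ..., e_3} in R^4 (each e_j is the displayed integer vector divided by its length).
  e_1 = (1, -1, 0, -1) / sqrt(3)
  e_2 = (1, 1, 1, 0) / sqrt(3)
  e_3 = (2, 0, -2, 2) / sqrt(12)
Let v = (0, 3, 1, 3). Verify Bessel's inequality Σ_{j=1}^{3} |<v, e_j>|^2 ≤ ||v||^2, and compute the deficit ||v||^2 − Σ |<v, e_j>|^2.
Σ |<v, e_j>|^2 = 56/3; ||v||^2 = 19; deficit = 1/3

Write each e_j = u_j / sqrt(<u_j, u_j>) where u_j is the displayed integer vector. Then <v, e_j> = <v, u_j> / sqrt(<u_j, u_j>), so |<v, e_j>|^2 = <v, u_j>^2 / <u_j, u_j>.
Coefficients: <v, e_1> = -6/sqrt(3), <v, e_2> = 4/sqrt(3), <v, e_3> = 4/sqrt(12).
Square and sum: Σ |<v, e_j>|^2 = 56/3.
Compute ||v||^2 = v·v = 19.
Deficit = 19 − 56/3 = 1/3 ≥ 0, confirming Bessel's inequality. (The deficit equals ||v − Σ <v,e_j> e_j||^2, the squared distance from v to span{e_j}.)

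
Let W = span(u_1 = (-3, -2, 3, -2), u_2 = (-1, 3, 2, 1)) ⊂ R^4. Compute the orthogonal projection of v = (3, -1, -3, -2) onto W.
proj_W(v) = (850/389, -724/389, -1202/389, -20/389)

Set up U = [u_1 | ... | u_2] ∈ R^(4×2). The projector onto W = col(U) is P = U (U^T U)^(-1) U^T.
Compute U^T U =
  [26, 1]
  [1, 15],
and U^T v = (-12, -14).
Solve U^T U · c = U^T v for the coefficients: c = (-166/389, -352/389). The projection is proj_W(v) = U c.
Check: (v - proj_W(v)) · u_1 = 0  (should be 0).
Check: (v - proj_W(v)) · u_2 = 0  (should be 0).
Result: proj_W(v) = (850/389, -724/389, -1202/389, -20/389).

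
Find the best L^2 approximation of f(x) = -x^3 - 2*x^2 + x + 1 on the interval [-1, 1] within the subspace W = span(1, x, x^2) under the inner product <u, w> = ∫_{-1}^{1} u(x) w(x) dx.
g(x) = -2*x^2 + 2*x/5 + 1

The best approximation g ∈ W is the orthogonal projection of f onto W. Writing g = a_0 + a_1 x + a_2 x^2, the coefficients solve the normal equations G · a = b where
  G_{ij} = <φ_i, φ_j> and b_i = <f, φ_i>, with φ_0 = 1, φ_1 = x, φ_2 = x^2.
G =
  [2, 0, 2/3]
  [0, 2/3, 0]
  [2/3, 0, 2/5],
b = (2/3, 4/15, -2/15).
Solving gives a_0 = 1, a_1 = 2/5, a_2 = -2, so
  g(x) = -2*x^2 + 2*x/5 + 1.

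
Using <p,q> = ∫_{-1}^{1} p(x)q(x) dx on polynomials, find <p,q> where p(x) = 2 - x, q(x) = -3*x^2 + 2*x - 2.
<p,q> = -40/3

Expand the product: p(x)·q(x) = 3*x^3 - 8*x^2 + 6*x - 4.
∫_{-1}^{1} of each monomial x^k gives [2/(k+1) if k even, 0 if k odd]. Integrating term-by-term (or equivalently evaluating the antiderivative F(x) = 3*x^4/4 - 8*x^3/3 + 3*x^2 - 4*x at the endpoints):
  F(1) − F(−1) = -35/12 − (125/12) = -40/3.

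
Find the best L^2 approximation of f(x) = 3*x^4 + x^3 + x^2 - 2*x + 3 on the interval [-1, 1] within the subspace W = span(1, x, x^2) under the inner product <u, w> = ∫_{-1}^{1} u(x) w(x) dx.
g(x) = 25*x^2/7 - 7*x/5 + 96/35

The best approximation g ∈ W is the orthogonal projection of f onto W. Writing g = a_0 + a_1 x + a_2 x^2, the coefficients solve the normal equations G · a = b where
  G_{ij} = <φ_i, φ_j> and b_i = <f, φ_i>, with φ_0 = 1, φ_1 = x, φ_2 = x^2.
G =
  [2, 0, 2/3]
  [0, 2/3, 0]
  [2/3, 0, 2/5],
b = (118/15, -14/15, 114/35).
Solving gives a_0 = 96/35, a_1 = -7/5, a_2 = 25/7, so
  g(x) = 25*x^2/7 - 7*x/5 + 96/35.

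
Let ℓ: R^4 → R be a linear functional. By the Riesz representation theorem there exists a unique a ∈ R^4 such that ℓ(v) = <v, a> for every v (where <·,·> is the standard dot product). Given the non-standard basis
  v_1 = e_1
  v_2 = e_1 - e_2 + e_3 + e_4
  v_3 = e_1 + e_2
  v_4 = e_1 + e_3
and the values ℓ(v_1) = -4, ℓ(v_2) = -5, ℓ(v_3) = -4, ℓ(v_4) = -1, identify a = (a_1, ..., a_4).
a = (-4, 0, 3, -4)

Write a = (a_1, ..., a_4) in the standard basis. For each basis vector v_i, ℓ(v_i) = <v_i, a> is a linear equation in the a_j's. Collect the n equations into a matrix system V a = ℓ, where row i of V is v_i (expressed in the standard basis). Since V is invertible (lower-triangular with 1s on the diagonal, up to permutation), solve by back-substitution:
  V =
[[1, 0, 0, 0],
 [1, -1, 1, 1],
 [1, 1, 0, 0],
 [1, 0, 1, 0]]
  V a = (-4, -5, -4, -1)
Solving gives a = (-4, 0, 3, -4).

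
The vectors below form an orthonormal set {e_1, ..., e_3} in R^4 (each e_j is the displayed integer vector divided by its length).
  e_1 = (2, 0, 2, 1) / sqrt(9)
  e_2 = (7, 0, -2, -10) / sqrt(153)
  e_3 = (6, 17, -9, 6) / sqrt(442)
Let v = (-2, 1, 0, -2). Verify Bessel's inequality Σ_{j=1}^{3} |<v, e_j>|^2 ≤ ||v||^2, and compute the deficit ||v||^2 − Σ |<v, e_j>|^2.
Σ |<v, e_j>|^2 = 113/26; ||v||^2 = 9; deficit = 121/26

Write each e_j = u_j / sqrt(<u_j, u_j>) where u_j is the displayed integer vector. Then <v, e_j> = <v, u_j> / sqrt(<u_j, u_j>), so |<v, e_j>|^2 = <v, u_j>^2 / <u_j, u_j>.
Coefficients: <v, e_1> = -6/sqrt(9), <v, e_2> = 6/sqrt(153), <v, e_3> = -7/sqrt(442).
Square and sum: Σ |<v, e_j>|^2 = 113/26.
Compute ||v||^2 = v·v = 9.
Deficit = 9 − 113/26 = 121/26 ≥ 0, confirming Bessel's inequality. (The deficit equals ||v − Σ <v,e_j> e_j||^2, the squared distance from v to span{e_j}.)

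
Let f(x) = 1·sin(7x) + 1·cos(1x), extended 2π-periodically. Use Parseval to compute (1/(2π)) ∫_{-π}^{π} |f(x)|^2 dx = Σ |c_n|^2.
Σ |c_n|^2 = 1

Expand |f|^2 and use orthogonality of {sin(nx), cos(mx)} on [-π, π]:
  ∫_{-π}^{π} sin(nx)^2 dx = π, ∫ cos(mx)^2 dx = π, and cross terms integrate to 0.
So ∫_{-π}^{π} f(x)^2 dx = 1^2 · π + 1^2 · π = (1 + 1)π.
Divide by 2π: (1 + 1)/2 = 1.
By Parseval, this equals Σ |c_n|^2.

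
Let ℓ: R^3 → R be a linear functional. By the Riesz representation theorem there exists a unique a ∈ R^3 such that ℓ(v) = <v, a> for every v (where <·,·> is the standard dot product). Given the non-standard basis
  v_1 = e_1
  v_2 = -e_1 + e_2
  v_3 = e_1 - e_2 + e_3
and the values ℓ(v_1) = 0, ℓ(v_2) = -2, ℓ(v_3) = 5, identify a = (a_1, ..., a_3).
a = (0, -2, 3)

Write a = (a_1, ..., a_3) in the standard basis. For each basis vector v_i, ℓ(v_i) = <v_i, a> is a linear equation in the a_j's. Collect the n equations into a matrix system V a = ℓ, where row i of V is v_i (expressed in the standard basis). Since V is invertible (lower-triangular with 1s on the diagonal, up to permutation), solve by back-substitution:
  V =
[[1, 0, 0],
 [-1, 1, 0],
 [1, -1, 1]]
  V a = (0, -2, 5)
Solving gives a = (0, -2, 3).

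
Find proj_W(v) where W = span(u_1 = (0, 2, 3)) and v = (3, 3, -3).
proj_W(v) = (0, -6/13, -9/13)

Set up U = [u_1 | ... | u_1] ∈ R^(3×1). The projector onto W = col(U) is P = U (U^T U)^(-1) U^T.
Compute U^T U =
  [13],
and U^T v = (-3).
Solve U^T U · c = U^T v for the coefficients: c = (-3/13). The projection is proj_W(v) = U c.
Check: (v - proj_W(v)) · u_1 = 0  (should be 0).
Result: proj_W(v) = (0, -6/13, -9/13).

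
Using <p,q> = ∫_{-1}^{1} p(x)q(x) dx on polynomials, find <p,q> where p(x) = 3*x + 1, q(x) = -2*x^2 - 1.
<p,q> = -10/3

Expand the product: p(x)·q(x) = -6*x^3 - 2*x^2 - 3*x - 1.
∫_{-1}^{1} of each monomial x^k gives [2/(k+1) if k even, 0 if k odd]. Integrating term-by-term (or equivalently evaluating the antiderivative F(x) = -3*x^4/2 - 2*x^3/3 - 3*x^2/2 - x at the endpoints):
  F(1) − F(−1) = -14/3 − (-4/3) = -10/3.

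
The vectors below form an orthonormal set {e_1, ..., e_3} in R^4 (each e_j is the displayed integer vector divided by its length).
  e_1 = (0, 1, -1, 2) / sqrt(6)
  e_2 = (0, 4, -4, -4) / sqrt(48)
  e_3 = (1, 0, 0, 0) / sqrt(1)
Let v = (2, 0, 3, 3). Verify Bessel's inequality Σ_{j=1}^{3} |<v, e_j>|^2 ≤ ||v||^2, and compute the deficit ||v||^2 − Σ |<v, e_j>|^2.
Σ |<v, e_j>|^2 = 35/2; ||v||^2 = 22; deficit = 9/2

Write each e_j = u_j / sqrt(<u_j, u_j>) where u_j is the displayed integer vector. Then <v, e_j> = <v, u_j> / sqrt(<u_j, u_j>), so |<v, e_j>|^2 = <v, u_j>^2 / <u_j, u_j>.
Coefficients: <v, e_1> = 3/sqrt(6), <v, e_2> = -24/sqrt(48), <v, e_3> = 2/sqrt(1).
Square and sum: Σ |<v, e_j>|^2 = 35/2.
Compute ||v||^2 = v·v = 22.
Deficit = 22 − 35/2 = 9/2 ≥ 0, confirming Bessel's inequality. (The deficit equals ||v − Σ <v,e_j> e_j||^2, the squared distance from v to span{e_j}.)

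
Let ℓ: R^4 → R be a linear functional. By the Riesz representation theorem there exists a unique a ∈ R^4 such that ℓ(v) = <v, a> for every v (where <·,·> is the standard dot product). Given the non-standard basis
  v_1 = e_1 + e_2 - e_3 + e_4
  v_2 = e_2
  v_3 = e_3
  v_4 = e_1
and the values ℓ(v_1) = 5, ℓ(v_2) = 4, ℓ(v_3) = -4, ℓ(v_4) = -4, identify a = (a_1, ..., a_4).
a = (-4, 4, -4, 1)

Write a = (a_1, ..., a_4) in the standard basis. For each basis vector v_i, ℓ(v_i) = <v_i, a> is a linear equation in the a_j's. Collect the n equations into a matrix system V a = ℓ, where row i of V is v_i (expressed in the standard basis). Since V is invertible (lower-triangular with 1s on the diagonal, up to permutation), solve by back-substitution:
  V =
[[1, 1, -1, 1],
 [0, 1, 0, 0],
 [0, 0, 1, 0],
 [1, 0, 0, 0]]
  V a = (5, 4, -4, -4)
Solving gives a = (-4, 4, -4, 1).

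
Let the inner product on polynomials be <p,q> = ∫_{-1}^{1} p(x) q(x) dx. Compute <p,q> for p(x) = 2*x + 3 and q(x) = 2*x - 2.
<p,q> = -28/3

Expand the product: p(x)·q(x) = 4*x^2 + 2*x - 6.
∫_{-1}^{1} of each monomial x^k gives [2/(k+1) if k even, 0 if k odd]. Integrating term-by-term (or equivalently evaluating the antiderivative F(x) = 4*x^3/3 + x^2 - 6*x at the endpoints):
  F(1) − F(−1) = -11/3 − (17/3) = -28/3.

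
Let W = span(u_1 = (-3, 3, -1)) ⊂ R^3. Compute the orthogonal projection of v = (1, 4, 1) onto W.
proj_W(v) = (-24/19, 24/19, -8/19)

Set up U = [u_1 | ... | u_1] ∈ R^(3×1). The projector onto W = col(U) is P = U (U^T U)^(-1) U^T.
Compute U^T U =
  [19],
and U^T v = (8).
Solve U^T U · c = U^T v for the coefficients: c = (8/19). The projection is proj_W(v) = U c.
Check: (v - proj_W(v)) · u_1 = 0  (should be 0).
Result: proj_W(v) = (-24/19, 24/19, -8/19).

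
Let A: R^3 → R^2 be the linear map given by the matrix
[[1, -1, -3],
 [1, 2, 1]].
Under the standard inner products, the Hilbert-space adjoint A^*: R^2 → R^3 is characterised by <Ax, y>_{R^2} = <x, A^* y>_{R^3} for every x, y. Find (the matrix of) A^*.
A^* = A^T =
[[1, 1],
 [-1, 2],
 [-3, 1]]

For real matrices with standard dot products, the defining identity <Ax, y> = <x, A^* y> gives (Ax)^T y = x^T (A^*) y, i.e. x^T A^T y = x^T (A^*) y. Since this holds for all x, y, we must have A^* = A^T. Therefore
A^* =
[[1, 1],
 [-1, 2],
 [-3, 1]].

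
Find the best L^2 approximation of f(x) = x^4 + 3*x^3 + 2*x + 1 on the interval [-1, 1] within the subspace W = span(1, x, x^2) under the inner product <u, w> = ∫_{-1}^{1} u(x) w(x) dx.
g(x) = 6*x^2/7 + 19*x/5 + 32/35

The best approximation g ∈ W is the orthogonal projection of f onto W. Writing g = a_0 + a_1 x + a_2 x^2, the coefficients solve the normal equations G · a = b where
  G_{ij} = <φ_i, φ_j> and b_i = <f, φ_i>, with φ_0 = 1, φ_1 = x, φ_2 = x^2.
G =
  [2, 0, 2/3]
  [0, 2/3, 0]
  [2/3, 0, 2/5],
b = (12/5, 38/15, 20/21).
Solving gives a_0 = 32/35, a_1 = 19/5, a_2 = 6/7, so
  g(x) = 6*x^2/7 + 19*x/5 + 32/35.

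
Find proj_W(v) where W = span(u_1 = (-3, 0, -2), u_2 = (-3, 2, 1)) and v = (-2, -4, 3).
proj_W(v) = (-18/133, 26/133, 27/133)

Set up U = [u_1 | ... | u_2] ∈ R^(3×2). The projector onto W = col(U) is P = U (U^T U)^(-1) U^T.
Compute U^T U =
  [13, 7]
  [7, 14],
and U^T v = (0, 1).
Solve U^T U · c = U^T v for the coefficients: c = (-1/19, 13/133). The projection is proj_W(v) = U c.
Check: (v - proj_W(v)) · u_1 = 0  (should be 0).
Check: (v - proj_W(v)) · u_2 = 0  (should be 0).
Result: proj_W(v) = (-18/133, 26/133, 27/133).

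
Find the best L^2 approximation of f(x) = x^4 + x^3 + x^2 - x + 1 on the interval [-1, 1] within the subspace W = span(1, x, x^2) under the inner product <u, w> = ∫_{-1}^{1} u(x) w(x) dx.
g(x) = 13*x^2/7 - 2*x/5 + 32/35

The best approximation g ∈ W is the orthogonal projection of f onto W. Writing g = a_0 + a_1 x + a_2 x^2, the coefficients solve the normal equations G · a = b where
  G_{ij} = <φ_i, φ_j> and b_i = <f, φ_i>, with φ_0 = 1, φ_1 = x, φ_2 = x^2.
G =
  [2, 0, 2/3]
  [0, 2/3, 0]
  [2/3, 0, 2/5],
b = (46/15, -4/15, 142/105).
Solving gives a_0 = 32/35, a_1 = -2/5, a_2 = 13/7, so
  g(x) = 13*x^2/7 - 2*x/5 + 32/35.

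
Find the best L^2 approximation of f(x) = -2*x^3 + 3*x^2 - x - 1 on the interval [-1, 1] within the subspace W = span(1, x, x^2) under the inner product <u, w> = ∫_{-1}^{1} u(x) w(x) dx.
g(x) = 3*x^2 - 11*x/5 - 1

The best approximation g ∈ W is the orthogonal projection of f onto W. Writing g = a_0 + a_1 x + a_2 x^2, the coefficients solve the normal equations G · a = b where
  G_{ij} = <φ_i, φ_j> and b_i = <f, φ_i>, with φ_0 = 1, φ_1 = x, φ_2 = x^2.
G =
  [2, 0, 2/3]
  [0, 2/3, 0]
  [2/3, 0, 2/5],
b = (0, -22/15, 8/15).
Solving gives a_0 = -1, a_1 = -11/5, a_2 = 3, so
  g(x) = 3*x^2 - 11*x/5 - 1.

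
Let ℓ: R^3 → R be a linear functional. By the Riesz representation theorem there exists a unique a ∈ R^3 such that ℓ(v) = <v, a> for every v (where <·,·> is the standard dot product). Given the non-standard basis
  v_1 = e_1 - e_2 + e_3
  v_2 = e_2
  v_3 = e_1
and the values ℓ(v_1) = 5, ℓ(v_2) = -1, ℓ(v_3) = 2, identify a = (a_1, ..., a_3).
a = (2, -1, 2)

Write a = (a_1, ..., a_3) in the standard basis. For each basis vector v_i, ℓ(v_i) = <v_i, a> is a linear equation in the a_j's. Collect the n equations into a matrix system V a = ℓ, where row i of V is v_i (expressed in the standard basis). Since V is invertible (lower-triangular with 1s on the diagonal, up to permutation), solve by back-substitution:
  V =
[[1, -1, 1],
 [0, 1, 0],
 [1, 0, 0]]
  V a = (5, -1, 2)
Solving gives a = (2, -1, 2).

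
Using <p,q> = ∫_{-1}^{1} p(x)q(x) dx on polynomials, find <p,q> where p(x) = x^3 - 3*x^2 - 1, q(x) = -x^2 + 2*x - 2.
<p,q> = 32/3

Expand the product: p(x)·q(x) = -x^5 + 5*x^4 - 8*x^3 + 7*x^2 - 2*x + 2.
∫_{-1}^{1} of each monomial x^k gives [2/(k+1) if k even, 0 if k odd]. Integrating term-by-term (or equivalently evaluating the antiderivative F(x) = -x^6/6 + x^5 - 2*x^4 + 7*x^3/3 - x^2 + 2*x at the endpoints):
  F(1) − F(−1) = 13/6 − (-17/2) = 32/3.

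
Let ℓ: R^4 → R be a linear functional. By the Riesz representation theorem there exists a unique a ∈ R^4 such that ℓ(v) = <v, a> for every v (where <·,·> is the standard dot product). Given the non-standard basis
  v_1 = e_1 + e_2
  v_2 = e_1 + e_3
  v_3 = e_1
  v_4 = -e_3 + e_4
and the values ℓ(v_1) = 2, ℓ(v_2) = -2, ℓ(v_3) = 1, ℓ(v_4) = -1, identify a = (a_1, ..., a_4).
a = (1, 1, -3, -4)

Write a = (a_1, ..., a_4) in the standard basis. For each basis vector v_i, ℓ(v_i) = <v_i, a> is a linear equation in the a_j's. Collect the n equations into a matrix system V a = ℓ, where row i of V is v_i (expressed in the standard basis). Since V is invertible (lower-triangular with 1s on the diagonal, up to permutation), solve by back-substitution:
  V =
[[1, 1, 0, 0],
 [1, 0, 1, 0],
 [1, 0, 0, 0],
 [0, 0, -1, 1]]
  V a = (2, -2, 1, -1)
Solving gives a = (1, 1, -3, -4).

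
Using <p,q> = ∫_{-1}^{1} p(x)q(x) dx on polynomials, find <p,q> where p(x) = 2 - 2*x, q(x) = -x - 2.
<p,q> = -20/3

Expand the product: p(x)·q(x) = 2*x^2 + 2*x - 4.
∫_{-1}^{1} of each monomial x^k gives [2/(k+1) if k even, 0 if k odd]. Integrating term-by-term (or equivalently evaluating the antiderivative F(x) = 2*x^3/3 + x^2 - 4*x at the endpoints):
  F(1) − F(−1) = -7/3 − (13/3) = -20/3.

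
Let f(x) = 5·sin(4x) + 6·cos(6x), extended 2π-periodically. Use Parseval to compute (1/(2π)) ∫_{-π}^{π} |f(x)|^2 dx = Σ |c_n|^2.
Σ |c_n|^2 = 61/2

Expand |f|^2 and use orthogonality of {sin(nx), cos(mx)} on [-π, π]:
  ∫_{-π}^{π} sin(nx)^2 dx = π, ∫ cos(mx)^2 dx = π, and cross terms integrate to 0.
So ∫_{-π}^{π} f(x)^2 dx = 5^2 · π + 6^2 · π = (25 + 36)π.
Divide by 2π: (25 + 36)/2 = 61/2.
By Parseval, this equals Σ |c_n|^2.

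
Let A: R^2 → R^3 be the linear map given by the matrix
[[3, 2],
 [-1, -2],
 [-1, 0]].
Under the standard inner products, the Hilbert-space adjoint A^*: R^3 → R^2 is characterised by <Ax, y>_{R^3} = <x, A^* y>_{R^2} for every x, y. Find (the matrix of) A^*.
A^* = A^T =
[[3, -1, -1],
 [2, -2, 0]]

For real matrices with standard dot products, the defining identity <Ax, y> = <x, A^* y> gives (Ax)^T y = x^T (A^*) y, i.e. x^T A^T y = x^T (A^*) y. Since this holds for all x, y, we must have A^* = A^T. Therefore
A^* =
[[3, -1, -1],
 [2, -2, 0]].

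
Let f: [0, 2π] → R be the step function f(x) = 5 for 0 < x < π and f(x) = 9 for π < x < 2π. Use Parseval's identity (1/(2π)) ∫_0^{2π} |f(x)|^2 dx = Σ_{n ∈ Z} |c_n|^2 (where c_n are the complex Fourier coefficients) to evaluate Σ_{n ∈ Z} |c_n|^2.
Σ |c_n|^2 = 53

Parseval equates the L^2 energy of f (normalised by 1/(2π)) with the ℓ^2 sum of its Fourier coefficients: (1/(2π)) ∫_0^{2π} |f|^2 = Σ |c_n|^2.
Compute the left side: (1/(2π)) [∫_0^π 5^2 dx + ∫_π^{2π} 9^2 dx] = (1/(2π)) · (25π + 81π) = (25 + 81)/2 = 53.
So Σ_{n ∈ Z} |c_n|^2 = 53.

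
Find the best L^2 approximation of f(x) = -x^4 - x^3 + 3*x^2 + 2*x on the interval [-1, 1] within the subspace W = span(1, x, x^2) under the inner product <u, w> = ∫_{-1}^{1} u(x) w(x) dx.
g(x) = 15*x^2/7 + 7*x/5 + 3/35

The best approximation g ∈ W is the orthogonal projection of f onto W. Writing g = a_0 + a_1 x + a_2 x^2, the coefficients solve the normal equations G · a = b where
  G_{ij} = <φ_i, φ_j> and b_i = <f, φ_i>, with φ_0 = 1, φ_1 = x, φ_2 = x^2.
G =
  [2, 0, 2/3]
  [0, 2/3, 0]
  [2/3, 0, 2/5],
b = (8/5, 14/15, 32/35).
Solving gives a_0 = 3/35, a_1 = 7/5, a_2 = 15/7, so
  g(x) = 15*x^2/7 + 7*x/5 + 3/35.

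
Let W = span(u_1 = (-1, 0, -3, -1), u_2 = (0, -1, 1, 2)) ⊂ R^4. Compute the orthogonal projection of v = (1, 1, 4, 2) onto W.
proj_W(v) = (55/41, -2/41, 167/41, 59/41)

Set up U = [u_1 | ... | u_2] ∈ R^(4×2). The projector onto W = col(U) is P = U (U^T U)^(-1) U^T.
Compute U^T U =
  [11, -5]
  [-5, 6],
and U^T v = (-15, 7).
Solve U^T U · c = U^T v for the coefficients: c = (-55/41, 2/41). The projection is proj_W(v) = U c.
Check: (v - proj_W(v)) · u_1 = 0  (should be 0).
Check: (v - proj_W(v)) · u_2 = 0  (should be 0).
Result: proj_W(v) = (55/41, -2/41, 167/41, 59/41).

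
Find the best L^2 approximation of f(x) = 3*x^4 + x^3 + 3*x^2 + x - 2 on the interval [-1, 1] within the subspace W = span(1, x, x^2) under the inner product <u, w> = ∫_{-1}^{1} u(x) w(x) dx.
g(x) = 39*x^2/7 + 8*x/5 - 79/35

The best approximation g ∈ W is the orthogonal projection of f onto W. Writing g = a_0 + a_1 x + a_2 x^2, the coefficients solve the normal equations G · a = b where
  G_{ij} = <φ_i, φ_j> and b_i = <f, φ_i>, with φ_0 = 1, φ_1 = x, φ_2 = x^2.
G =
  [2, 0, 2/3]
  [0, 2/3, 0]
  [2/3, 0, 2/5],
b = (-4/5, 16/15, 76/105).
Solving gives a_0 = -79/35, a_1 = 8/5, a_2 = 39/7, so
  g(x) = 39*x^2/7 + 8*x/5 - 79/35.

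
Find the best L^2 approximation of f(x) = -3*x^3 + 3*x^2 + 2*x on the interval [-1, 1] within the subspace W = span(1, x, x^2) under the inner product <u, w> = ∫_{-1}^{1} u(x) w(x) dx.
g(x) = 3*x^2 + x/5

The best approximation g ∈ W is the orthogonal projection of f onto W. Writing g = a_0 + a_1 x + a_2 x^2, the coefficients solve the normal equations G · a = b where
  G_{ij} = <φ_i, φ_j> and b_i = <f, φ_i>, with φ_0 = 1, φ_1 = x, φ_2 = x^2.
G =
  [2, 0, 2/3]
  [0, 2/3, 0]
  [2/3, 0, 2/5],
b = (2, 2/15, 6/5).
Solving gives a_0 = 0, a_1 = 1/5, a_2 = 3, so
  g(x) = 3*x^2 + x/5.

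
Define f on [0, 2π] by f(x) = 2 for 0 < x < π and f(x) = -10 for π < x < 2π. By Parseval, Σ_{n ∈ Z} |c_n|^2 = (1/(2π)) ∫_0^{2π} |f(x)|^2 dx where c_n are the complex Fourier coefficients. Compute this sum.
Σ |c_n|^2 = 52

Parseval equates the L^2 energy of f (normalised by 1/(2π)) with the ℓ^2 sum of its Fourier coefficients: (1/(2π)) ∫_0^{2π} |f|^2 = Σ |c_n|^2.
Compute the left side: (1/(2π)) [∫_0^π 2^2 dx + ∫_π^{2π} (-10)^2 dx] = (1/(2π)) · (4π + 100π) = (4 + 100)/2 = 52.
So Σ_{n ∈ Z} |c_n|^2 = 52.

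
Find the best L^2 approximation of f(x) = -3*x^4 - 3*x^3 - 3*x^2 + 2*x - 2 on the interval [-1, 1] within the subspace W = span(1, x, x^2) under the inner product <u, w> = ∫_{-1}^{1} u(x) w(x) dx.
g(x) = -39*x^2/7 + x/5 - 61/35

The best approximation g ∈ W is the orthogonal projection of f onto W. Writing g = a_0 + a_1 x + a_2 x^2, the coefficients solve the normal equations G · a = b where
  G_{ij} = <φ_i, φ_j> and b_i = <f, φ_i>, with φ_0 = 1, φ_1 = x, φ_2 = x^2.
G =
  [2, 0, 2/3]
  [0, 2/3, 0]
  [2/3, 0, 2/5],
b = (-36/5, 2/15, -356/105).
Solving gives a_0 = -61/35, a_1 = 1/5, a_2 = -39/7, so
  g(x) = -39*x^2/7 + x/5 - 61/35.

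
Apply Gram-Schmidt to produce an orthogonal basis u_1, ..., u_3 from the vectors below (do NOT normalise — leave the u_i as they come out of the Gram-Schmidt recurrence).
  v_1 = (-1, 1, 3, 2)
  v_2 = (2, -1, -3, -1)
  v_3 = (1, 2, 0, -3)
Orthogonal basis:
  u_1 = (-1, 1, 3, 2)
  u_2 = (16/15, -1/15, -1/5, 13/15)
  u_3 = (46/29, 66/29, 24/29, -46/29)

Apply the Gram-Schmidt recurrence
  u_1 = v_1
  u_i = v_i − Σ_{j<i} ((v_i · u_j) / (u_j · u_j)) · u_j.

Step by step this gives:
  u_1 = (-1, 1, 3, 2)
  u_2 = (16/15, -1/15, -1/5, 13/15)
  u_3 = (46/29, 66/29, 24/29, -46/29)

Orthogonality check:
  u_2 · u_1 = 0 (should be 0)
  u_3 · u_1 = 0 (should be 0)
  u_3 · u_2 = 0 (should be 0)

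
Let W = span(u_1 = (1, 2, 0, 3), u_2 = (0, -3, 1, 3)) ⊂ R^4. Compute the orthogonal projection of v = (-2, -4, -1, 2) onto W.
proj_W(v) = (-127/257, -1004/257, 250/257, 369/257)

Set up U = [u_1 | ... | u_2] ∈ R^(4×2). The projector onto W = col(U) is P = U (U^T U)^(-1) U^T.
Compute U^T U =
  [14, 3]
  [3, 19],
and U^T v = (-4, 17).
Solve U^T U · c = U^T v for the coefficients: c = (-127/257, 250/257). The projection is proj_W(v) = U c.
Check: (v - proj_W(v)) · u_1 = 0  (should be 0).
Check: (v - proj_W(v)) · u_2 = 0  (should be 0).
Result: proj_W(v) = (-127/257, -1004/257, 250/257, 369/257).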